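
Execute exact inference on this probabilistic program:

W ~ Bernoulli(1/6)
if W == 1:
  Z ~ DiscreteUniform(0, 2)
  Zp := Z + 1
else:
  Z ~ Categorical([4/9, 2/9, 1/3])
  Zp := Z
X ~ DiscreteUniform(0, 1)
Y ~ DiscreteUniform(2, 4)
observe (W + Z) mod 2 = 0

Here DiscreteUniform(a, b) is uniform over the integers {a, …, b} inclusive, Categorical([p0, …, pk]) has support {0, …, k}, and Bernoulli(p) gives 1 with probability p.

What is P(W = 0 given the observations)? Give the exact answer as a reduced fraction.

Enumerate traces; 18 have nonzero weight after conditioning:
  (W=0, Z=0, X=0, Y=2) weight 5/81
  (W=0, Z=0, X=0, Y=3) weight 5/81
  (W=0, Z=0, X=0, Y=4) weight 5/81
  (W=0, Z=0, X=1, Y=2) weight 5/81
  (W=0, Z=0, X=1, Y=3) weight 5/81
  (W=0, Z=0, X=1, Y=4) weight 5/81
  (W=0, Z=2, X=0, Y=2) weight 5/108
  (W=0, Z=2, X=0, Y=3) weight 5/108
  (W=1, Z=1, X=0, Y=2) weight 1/108
  … 9 more
Group by W:
  weight(W=0) = 35/54
  weight(W=1) = 1/18
Total weight = 35/54 + 1/18 = 19/27
P(W=0 | obs) = 35/54 / 19/27 = 35/38
P(W=1 | obs) = 1/18 / 19/27 = 3/38

P(W = 0 | obs) = 35/38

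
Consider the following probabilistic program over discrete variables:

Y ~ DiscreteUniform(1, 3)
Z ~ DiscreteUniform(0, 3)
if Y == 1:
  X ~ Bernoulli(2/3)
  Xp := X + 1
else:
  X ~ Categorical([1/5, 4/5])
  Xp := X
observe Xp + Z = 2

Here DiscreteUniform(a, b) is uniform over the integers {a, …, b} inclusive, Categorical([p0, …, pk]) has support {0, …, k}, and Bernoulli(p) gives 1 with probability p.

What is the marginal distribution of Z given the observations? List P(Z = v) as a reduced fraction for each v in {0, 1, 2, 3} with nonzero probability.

P(Z=0) = 2/9, P(Z=1) = 29/45, P(Z=2) = 2/15

Enumerate traces; 6 have nonzero weight after conditioning:
  (Y=1, Z=0, X=1) weight 1/18
  (Y=1, Z=1, X=0) weight 1/36
  (Y=2, Z=1, X=1) weight 1/15
  (Y=2, Z=2, X=0) weight 1/60
  (Y=3, Z=1, X=1) weight 1/15
  (Y=3, Z=2, X=0) weight 1/60
Group by Z:
  weight(Z=0) = 1/18
  weight(Z=1) = 29/180
  weight(Z=2) = 1/30
Total weight = 1/18 + 29/180 + 1/30 = 1/4
P(Z=0 | obs) = 1/18 / 1/4 = 2/9
P(Z=1 | obs) = 29/180 / 1/4 = 29/45
P(Z=2 | obs) = 1/30 / 1/4 = 2/15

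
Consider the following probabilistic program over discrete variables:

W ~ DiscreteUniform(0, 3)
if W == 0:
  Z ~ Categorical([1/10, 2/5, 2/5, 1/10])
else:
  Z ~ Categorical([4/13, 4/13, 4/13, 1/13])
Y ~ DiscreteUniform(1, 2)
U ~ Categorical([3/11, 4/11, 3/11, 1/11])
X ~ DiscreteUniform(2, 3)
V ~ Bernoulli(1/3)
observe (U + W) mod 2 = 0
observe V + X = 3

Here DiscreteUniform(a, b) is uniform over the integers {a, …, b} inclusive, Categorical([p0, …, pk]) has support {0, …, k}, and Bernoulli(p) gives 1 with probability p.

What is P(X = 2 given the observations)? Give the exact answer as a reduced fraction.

P(X = 2 | obs) = 1/3

Enumerate traces; 128 have nonzero weight after conditioning:
  (W=0, Z=0, Y=1, U=0, X=2, V=1) weight 1/1760
  (W=0, Z=0, Y=1, U=0, X=3, V=0) weight 1/880
  (W=0, Z=0, Y=1, U=2, X=2, V=1) weight 1/1760
  (W=0, Z=0, Y=1, U=2, X=3, V=0) weight 1/880
  (W=0, Z=0, Y=2, U=0, X=2, V=1) weight 1/1760
  (W=0, Z=0, Y=2, U=0, X=3, V=0) weight 1/880
  (W=0, Z=0, Y=2, U=2, X=2, V=1) weight 1/1760
  (W=0, Z=0, Y=2, U=2, X=3, V=0) weight 1/880
  … 120 more
Group by X:
  weight(X=2) = 1/12
  weight(X=3) = 1/6
Total weight = 1/12 + 1/6 = 1/4
P(X=2 | obs) = 1/12 / 1/4 = 1/3
P(X=3 | obs) = 1/6 / 1/4 = 2/3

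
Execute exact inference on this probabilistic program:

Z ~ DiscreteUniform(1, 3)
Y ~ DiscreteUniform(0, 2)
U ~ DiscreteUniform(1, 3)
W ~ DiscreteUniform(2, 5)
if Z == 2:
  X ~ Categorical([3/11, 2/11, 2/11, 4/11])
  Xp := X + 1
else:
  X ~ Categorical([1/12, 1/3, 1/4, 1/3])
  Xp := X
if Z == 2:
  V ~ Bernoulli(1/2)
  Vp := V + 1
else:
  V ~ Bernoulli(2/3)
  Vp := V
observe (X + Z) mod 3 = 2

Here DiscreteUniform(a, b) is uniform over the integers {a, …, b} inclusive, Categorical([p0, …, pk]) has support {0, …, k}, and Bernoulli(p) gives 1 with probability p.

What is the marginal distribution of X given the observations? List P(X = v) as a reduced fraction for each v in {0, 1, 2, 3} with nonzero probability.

P(X=0) = 36/161, P(X=1) = 44/161, P(X=2) = 33/161, P(X=3) = 48/161

Enumerate traces; 288 have nonzero weight after conditioning:
  (Z=1, Y=0, U=1, W=2, X=1, V=0) weight 1/972
  (Z=1, Y=0, U=1, W=2, X=1, V=1) weight 1/486
  (Z=1, Y=0, U=1, W=3, X=1, V=0) weight 1/972
  (Z=1, Y=0, U=1, W=3, X=1, V=1) weight 1/486
  (Z=1, Y=0, U=1, W=4, X=1, V=0) weight 1/972
  (Z=1, Y=0, U=1, W=4, X=1, V=1) weight 1/486
  (Z=1, Y=0, U=1, W=5, X=1, V=0) weight 1/972
  (Z=1, Y=0, U=1, W=5, X=1, V=1) weight 1/486
  (Z=2, Y=0, U=1, W=2, X=0, V=0) weight 1/792
  (Z=2, Y=0, U=1, W=2, X=3, V=0) weight 1/594
  … 278 more
Group by X:
  weight(X=0) = 1/11
  weight(X=1) = 1/9
  weight(X=2) = 1/12
  weight(X=3) = 4/33
Total weight = 1/11 + 1/9 + 1/12 + 4/33 = 161/396
P(X=0 | obs) = 1/11 / 161/396 = 36/161
P(X=1 | obs) = 1/9 / 161/396 = 44/161
P(X=2 | obs) = 1/12 / 161/396 = 33/161
P(X=3 | obs) = 4/33 / 161/396 = 48/161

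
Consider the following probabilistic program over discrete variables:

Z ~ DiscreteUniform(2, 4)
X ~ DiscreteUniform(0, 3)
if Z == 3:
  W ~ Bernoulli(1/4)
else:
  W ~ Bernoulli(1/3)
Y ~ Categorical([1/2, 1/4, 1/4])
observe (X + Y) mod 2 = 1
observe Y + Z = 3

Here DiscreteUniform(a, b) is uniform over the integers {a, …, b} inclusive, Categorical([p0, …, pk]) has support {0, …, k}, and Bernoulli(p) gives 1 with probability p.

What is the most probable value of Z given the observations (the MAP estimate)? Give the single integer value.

Enumerate traces; 8 have nonzero weight after conditioning:
  (Z=2, X=0, W=0, Y=1) weight 1/72
  (Z=2, X=0, W=1, Y=1) weight 1/144
  (Z=2, X=2, W=0, Y=1) weight 1/72
  (Z=2, X=2, W=1, Y=1) weight 1/144
  (Z=3, X=1, W=0, Y=0) weight 1/32
  (Z=3, X=1, W=1, Y=0) weight 1/96
  (Z=3, X=3, W=0, Y=0) weight 1/32
  (Z=3, X=3, W=1, Y=0) weight 1/96
Group by Z:
  weight(Z=2) = 1/24
  weight(Z=3) = 1/12
Total weight = 1/24 + 1/12 = 1/8
P(Z=2 | obs) = 1/24 / 1/8 = 1/3
P(Z=3 | obs) = 1/12 / 1/8 = 2/3
argmax = 3

argmax_v P(Z = v | obs) = 3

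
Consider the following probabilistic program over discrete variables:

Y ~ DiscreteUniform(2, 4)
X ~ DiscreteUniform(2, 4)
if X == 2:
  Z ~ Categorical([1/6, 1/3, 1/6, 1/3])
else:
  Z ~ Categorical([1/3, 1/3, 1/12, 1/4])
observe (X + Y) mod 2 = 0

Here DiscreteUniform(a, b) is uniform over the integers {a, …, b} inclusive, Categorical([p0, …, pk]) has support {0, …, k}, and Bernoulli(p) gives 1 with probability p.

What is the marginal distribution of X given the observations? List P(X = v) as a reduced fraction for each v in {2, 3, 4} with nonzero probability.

P(X=2) = 2/5, P(X=3) = 1/5, P(X=4) = 2/5

Enumerate traces; 20 have nonzero weight after conditioning:
  (Y=2, X=2, Z=0) weight 1/54
  (Y=2, X=2, Z=1) weight 1/27
  (Y=2, X=2, Z=2) weight 1/54
  (Y=2, X=2, Z=3) weight 1/27
  (Y=2, X=4, Z=0) weight 1/27
  (Y=2, X=4, Z=1) weight 1/27
  (Y=2, X=4, Z=2) weight 1/108
  (Y=2, X=4, Z=3) weight 1/36
  (Y=3, X=3, Z=0) weight 1/27
  … 11 more
Group by X:
  weight(X=2) = 2/9
  weight(X=3) = 1/9
  weight(X=4) = 2/9
Total weight = 2/9 + 1/9 + 2/9 = 5/9
P(X=2 | obs) = 2/9 / 5/9 = 2/5
P(X=3 | obs) = 1/9 / 5/9 = 1/5
P(X=4 | obs) = 2/9 / 5/9 = 2/5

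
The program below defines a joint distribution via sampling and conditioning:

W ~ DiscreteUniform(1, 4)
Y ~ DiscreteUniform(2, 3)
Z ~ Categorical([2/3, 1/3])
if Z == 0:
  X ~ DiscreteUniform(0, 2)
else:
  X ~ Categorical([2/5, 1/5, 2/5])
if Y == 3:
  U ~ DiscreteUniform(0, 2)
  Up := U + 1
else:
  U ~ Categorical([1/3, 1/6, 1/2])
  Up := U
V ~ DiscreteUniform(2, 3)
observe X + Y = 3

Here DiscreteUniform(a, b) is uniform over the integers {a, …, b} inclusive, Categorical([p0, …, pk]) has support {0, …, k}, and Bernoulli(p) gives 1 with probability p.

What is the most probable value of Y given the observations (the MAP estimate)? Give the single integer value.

argmax_v P(Y = v | obs) = 3

Enumerate traces; 96 have nonzero weight after conditioning:
  (W=1, Y=2, Z=0, X=1, U=0, V=2) weight 1/216
  (W=1, Y=2, Z=0, X=1, U=0, V=3) weight 1/216
  (W=1, Y=2, Z=0, X=1, U=1, V=2) weight 1/432
  (W=1, Y=2, Z=0, X=1, U=1, V=3) weight 1/432
  (W=1, Y=2, Z=0, X=1, U=2, V=2) weight 1/144
  (W=1, Y=2, Z=0, X=1, U=2, V=3) weight 1/144
  (W=1, Y=2, Z=1, X=1, U=0, V=2) weight 1/720
  (W=1, Y=2, Z=1, X=1, U=0, V=3) weight 1/720
  (W=1, Y=3, Z=0, X=0, U=0, V=2) weight 1/216
  … 87 more
Group by Y:
  weight(Y=2) = 13/90
  weight(Y=3) = 8/45
Total weight = 13/90 + 8/45 = 29/90
P(Y=2 | obs) = 13/90 / 29/90 = 13/29
P(Y=3 | obs) = 8/45 / 29/90 = 16/29
argmax = 3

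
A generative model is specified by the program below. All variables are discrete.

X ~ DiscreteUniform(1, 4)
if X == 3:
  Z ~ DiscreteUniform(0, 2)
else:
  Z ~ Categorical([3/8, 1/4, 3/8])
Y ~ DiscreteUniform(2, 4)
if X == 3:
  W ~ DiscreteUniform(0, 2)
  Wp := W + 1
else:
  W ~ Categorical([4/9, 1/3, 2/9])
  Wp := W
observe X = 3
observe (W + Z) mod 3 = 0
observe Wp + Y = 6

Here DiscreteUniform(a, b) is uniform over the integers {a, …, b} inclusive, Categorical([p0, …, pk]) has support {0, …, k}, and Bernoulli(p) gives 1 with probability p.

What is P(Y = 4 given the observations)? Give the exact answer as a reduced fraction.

P(Y = 4 | obs) = 1/2

Enumerate traces; 2 have nonzero weight after conditioning:
  (X=3, Z=1, Y=3, W=2) weight 1/108
  (X=3, Z=2, Y=4, W=1) weight 1/108
Group by Y:
  weight(Y=3) = 1/108
  weight(Y=4) = 1/108
Total weight = 1/108 + 1/108 = 1/54
P(Y=3 | obs) = 1/108 / 1/54 = 1/2
P(Y=4 | obs) = 1/108 / 1/54 = 1/2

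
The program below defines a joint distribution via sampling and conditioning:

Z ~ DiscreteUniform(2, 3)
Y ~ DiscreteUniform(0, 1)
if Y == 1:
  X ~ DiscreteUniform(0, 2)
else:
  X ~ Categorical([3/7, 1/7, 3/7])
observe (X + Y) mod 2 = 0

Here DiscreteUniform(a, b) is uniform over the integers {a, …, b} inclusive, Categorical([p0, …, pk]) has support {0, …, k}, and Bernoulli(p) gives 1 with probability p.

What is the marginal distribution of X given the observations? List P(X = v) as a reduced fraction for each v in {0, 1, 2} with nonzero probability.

P(X=0) = 9/25, P(X=1) = 7/25, P(X=2) = 9/25

Enumerate traces; 6 have nonzero weight after conditioning:
  (Z=2, Y=0, X=0) weight 3/28
  (Z=2, Y=0, X=2) weight 3/28
  (Z=2, Y=1, X=1) weight 1/12
  (Z=3, Y=0, X=0) weight 3/28
  (Z=3, Y=0, X=2) weight 3/28
  (Z=3, Y=1, X=1) weight 1/12
Group by X:
  weight(X=0) = 3/14
  weight(X=1) = 1/6
  weight(X=2) = 3/14
Total weight = 3/14 + 1/6 + 3/14 = 25/42
P(X=0 | obs) = 3/14 / 25/42 = 9/25
P(X=1 | obs) = 1/6 / 25/42 = 7/25
P(X=2 | obs) = 3/14 / 25/42 = 9/25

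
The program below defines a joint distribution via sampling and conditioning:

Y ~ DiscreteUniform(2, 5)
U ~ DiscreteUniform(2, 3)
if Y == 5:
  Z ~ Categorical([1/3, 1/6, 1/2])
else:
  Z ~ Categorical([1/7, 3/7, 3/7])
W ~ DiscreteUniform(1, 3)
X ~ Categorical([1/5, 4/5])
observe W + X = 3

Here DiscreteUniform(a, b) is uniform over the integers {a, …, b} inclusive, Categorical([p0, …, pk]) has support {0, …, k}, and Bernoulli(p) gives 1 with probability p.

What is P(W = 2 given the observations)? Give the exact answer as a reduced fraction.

Enumerate traces; 48 have nonzero weight after conditioning:
  (Y=2, U=2, Z=0, W=2, X=1) weight 1/210
  (Y=2, U=2, Z=0, W=3, X=0) weight 1/840
  (Y=2, U=2, Z=1, W=2, X=1) weight 1/70
  (Y=2, U=2, Z=1, W=3, X=0) weight 1/280
  (Y=2, U=2, Z=2, W=2, X=1) weight 1/70
  (Y=2, U=2, Z=2, W=3, X=0) weight 1/280
  (Y=2, U=3, Z=0, W=2, X=1) weight 1/210
  (Y=2, U=3, Z=0, W=3, X=0) weight 1/840
  … 40 more
Group by W:
  weight(W=2) = 4/15
  weight(W=3) = 1/15
Total weight = 4/15 + 1/15 = 1/3
P(W=2 | obs) = 4/15 / 1/3 = 4/5
P(W=3 | obs) = 1/15 / 1/3 = 1/5

P(W = 2 | obs) = 4/5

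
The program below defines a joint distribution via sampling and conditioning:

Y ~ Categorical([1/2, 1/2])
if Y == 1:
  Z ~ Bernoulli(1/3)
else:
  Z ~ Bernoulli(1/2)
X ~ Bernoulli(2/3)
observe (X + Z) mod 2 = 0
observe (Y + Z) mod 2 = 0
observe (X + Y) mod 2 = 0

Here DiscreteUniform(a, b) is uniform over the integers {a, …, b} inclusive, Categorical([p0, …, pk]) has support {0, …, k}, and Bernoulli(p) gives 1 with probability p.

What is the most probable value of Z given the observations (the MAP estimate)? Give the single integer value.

Enumerate traces; 2 have nonzero weight after conditioning:
  (Y=0, Z=0, X=0) weight 1/12
  (Y=1, Z=1, X=1) weight 1/9
Group by Z:
  weight(Z=0) = 1/12
  weight(Z=1) = 1/9
Total weight = 1/12 + 1/9 = 7/36
P(Z=0 | obs) = 1/12 / 7/36 = 3/7
P(Z=1 | obs) = 1/9 / 7/36 = 4/7
argmax = 1

argmax_v P(Z = v | obs) = 1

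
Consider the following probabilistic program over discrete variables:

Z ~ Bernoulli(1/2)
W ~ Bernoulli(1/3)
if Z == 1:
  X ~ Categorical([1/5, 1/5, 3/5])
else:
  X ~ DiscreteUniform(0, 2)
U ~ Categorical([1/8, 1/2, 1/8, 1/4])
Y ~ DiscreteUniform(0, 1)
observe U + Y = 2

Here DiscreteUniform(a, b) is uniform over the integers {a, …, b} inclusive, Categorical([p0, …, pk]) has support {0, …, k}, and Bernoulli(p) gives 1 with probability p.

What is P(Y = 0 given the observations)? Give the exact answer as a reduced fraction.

Enumerate traces; 24 have nonzero weight after conditioning:
  (Z=0, W=0, X=0, U=1, Y=1) weight 1/36
  (Z=0, W=0, X=0, U=2, Y=0) weight 1/144
  (Z=0, W=0, X=1, U=1, Y=1) weight 1/36
  (Z=0, W=0, X=1, U=2, Y=0) weight 1/144
  (Z=0, W=0, X=2, U=1, Y=1) weight 1/36
  (Z=0, W=0, X=2, U=2, Y=0) weight 1/144
  (Z=0, W=1, X=0, U=1, Y=1) weight 1/72
  (Z=0, W=1, X=0, U=2, Y=0) weight 1/288
  … 16 more
Group by Y:
  weight(Y=0) = 1/16
  weight(Y=1) = 1/4
Total weight = 1/16 + 1/4 = 5/16
P(Y=0 | obs) = 1/16 / 5/16 = 1/5
P(Y=1 | obs) = 1/4 / 5/16 = 4/5

P(Y = 0 | obs) = 1/5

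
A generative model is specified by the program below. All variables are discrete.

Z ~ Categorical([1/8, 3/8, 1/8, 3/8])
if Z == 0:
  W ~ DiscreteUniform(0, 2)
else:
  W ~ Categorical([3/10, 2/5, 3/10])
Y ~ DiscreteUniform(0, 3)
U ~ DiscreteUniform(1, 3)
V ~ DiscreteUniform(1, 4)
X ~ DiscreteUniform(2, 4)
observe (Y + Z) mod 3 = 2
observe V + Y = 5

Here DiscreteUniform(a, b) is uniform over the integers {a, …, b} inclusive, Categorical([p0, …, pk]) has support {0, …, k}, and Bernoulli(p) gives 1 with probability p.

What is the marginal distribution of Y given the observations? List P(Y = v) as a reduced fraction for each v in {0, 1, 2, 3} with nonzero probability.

Enumerate traces; 108 have nonzero weight after conditioning:
  (Z=0, W=0, Y=2, U=1, V=3, X=2) weight 1/3456
  (Z=0, W=0, Y=2, U=1, V=3, X=3) weight 1/3456
  (Z=0, W=0, Y=2, U=1, V=3, X=4) weight 1/3456
  (Z=0, W=0, Y=2, U=2, V=3, X=2) weight 1/3456
  (Z=0, W=0, Y=2, U=2, V=3, X=3) weight 1/3456
  (Z=0, W=0, Y=2, U=2, V=3, X=4) weight 1/3456
  (Z=0, W=0, Y=2, U=3, V=3, X=2) weight 1/3456
  (Z=0, W=0, Y=2, U=3, V=3, X=3) weight 1/3456
  (Z=1, W=0, Y=1, U=1, V=4, X=2) weight 1/1280
  (Z=2, W=0, Y=3, U=1, V=2, X=2) weight 1/3840
  … 98 more
Group by Y:
  weight(Y=1) = 3/128
  weight(Y=2) = 1/32
  weight(Y=3) = 1/128
Total weight = 3/128 + 1/32 + 1/128 = 1/16
P(Y=1 | obs) = 3/128 / 1/16 = 3/8
P(Y=2 | obs) = 1/32 / 1/16 = 1/2
P(Y=3 | obs) = 1/128 / 1/16 = 1/8

P(Y=1) = 3/8, P(Y=2) = 1/2, P(Y=3) = 1/8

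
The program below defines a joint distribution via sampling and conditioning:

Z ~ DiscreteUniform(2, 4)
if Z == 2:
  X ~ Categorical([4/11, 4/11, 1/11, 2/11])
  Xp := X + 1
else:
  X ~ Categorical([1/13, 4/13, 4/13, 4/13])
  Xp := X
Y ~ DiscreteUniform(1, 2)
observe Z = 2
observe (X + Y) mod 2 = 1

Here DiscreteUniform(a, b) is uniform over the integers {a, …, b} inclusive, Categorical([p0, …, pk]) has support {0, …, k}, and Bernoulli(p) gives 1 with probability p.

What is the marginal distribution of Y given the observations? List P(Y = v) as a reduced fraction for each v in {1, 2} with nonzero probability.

P(Y=1) = 5/11, P(Y=2) = 6/11

Enumerate traces; 4 have nonzero weight after conditioning:
  (Z=2, X=0, Y=1) weight 2/33
  (Z=2, X=1, Y=2) weight 2/33
  (Z=2, X=2, Y=1) weight 1/66
  (Z=2, X=3, Y=2) weight 1/33
Group by Y:
  weight(Y=1) = 5/66
  weight(Y=2) = 1/11
Total weight = 5/66 + 1/11 = 1/6
P(Y=1 | obs) = 5/66 / 1/6 = 5/11
P(Y=2 | obs) = 1/11 / 1/6 = 6/11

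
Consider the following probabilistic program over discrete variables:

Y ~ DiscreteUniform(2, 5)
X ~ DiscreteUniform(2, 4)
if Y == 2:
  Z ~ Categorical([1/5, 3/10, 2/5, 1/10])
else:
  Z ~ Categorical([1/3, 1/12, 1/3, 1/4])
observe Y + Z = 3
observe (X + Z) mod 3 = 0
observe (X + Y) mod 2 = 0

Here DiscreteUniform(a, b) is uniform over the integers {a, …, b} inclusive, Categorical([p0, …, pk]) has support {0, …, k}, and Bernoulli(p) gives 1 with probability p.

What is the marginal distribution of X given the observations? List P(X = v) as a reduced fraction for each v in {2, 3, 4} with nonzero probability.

P(X=2) = 9/19, P(X=3) = 10/19

Enumerate traces; 2 have nonzero weight after conditioning:
  (Y=2, X=2, Z=1) weight 1/40
  (Y=3, X=3, Z=0) weight 1/36
Group by X:
  weight(X=2) = 1/40
  weight(X=3) = 1/36
Total weight = 1/40 + 1/36 = 19/360
P(X=2 | obs) = 1/40 / 19/360 = 9/19
P(X=3 | obs) = 1/36 / 19/360 = 10/19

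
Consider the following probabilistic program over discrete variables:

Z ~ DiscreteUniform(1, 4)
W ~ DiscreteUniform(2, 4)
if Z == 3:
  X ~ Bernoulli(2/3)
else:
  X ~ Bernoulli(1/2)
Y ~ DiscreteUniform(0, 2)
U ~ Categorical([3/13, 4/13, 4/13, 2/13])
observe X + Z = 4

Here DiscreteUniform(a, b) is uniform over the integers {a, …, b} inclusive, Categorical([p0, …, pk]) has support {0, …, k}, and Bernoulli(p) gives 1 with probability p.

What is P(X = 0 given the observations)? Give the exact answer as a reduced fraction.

Enumerate traces; 72 have nonzero weight after conditioning:
  (Z=3, W=2, X=1, Y=0, U=0) weight 1/234
  (Z=3, W=2, X=1, Y=0, U=1) weight 2/351
  (Z=3, W=2, X=1, Y=0, U=2) weight 2/351
  (Z=3, W=2, X=1, Y=0, U=3) weight 1/351
  (Z=3, W=2, X=1, Y=1, U=0) weight 1/234
  (Z=3, W=2, X=1, Y=1, U=1) weight 2/351
  (Z=3, W=2, X=1, Y=1, U=2) weight 2/351
  (Z=3, W=2, X=1, Y=1, U=3) weight 1/351
  (Z=4, W=2, X=0, Y=0, U=0) weight 1/312
  … 63 more
Group by X:
  weight(X=0) = 1/8
  weight(X=1) = 1/6
Total weight = 1/8 + 1/6 = 7/24
P(X=0 | obs) = 1/8 / 7/24 = 3/7
P(X=1 | obs) = 1/6 / 7/24 = 4/7

P(X = 0 | obs) = 3/7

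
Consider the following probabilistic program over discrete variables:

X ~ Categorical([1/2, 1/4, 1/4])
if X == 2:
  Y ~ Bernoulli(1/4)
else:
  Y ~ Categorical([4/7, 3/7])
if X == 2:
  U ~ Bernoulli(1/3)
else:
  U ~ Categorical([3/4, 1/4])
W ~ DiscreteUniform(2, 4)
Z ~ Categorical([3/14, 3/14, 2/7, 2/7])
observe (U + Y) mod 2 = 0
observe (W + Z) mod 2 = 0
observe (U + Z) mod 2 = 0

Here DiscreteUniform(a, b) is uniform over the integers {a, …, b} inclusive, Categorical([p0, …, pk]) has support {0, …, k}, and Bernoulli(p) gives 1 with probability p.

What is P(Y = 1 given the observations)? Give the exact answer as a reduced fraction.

Enumerate traces; 18 have nonzero weight after conditioning:
  (X=0, Y=0, U=0, W=2, Z=0) weight 3/196
  (X=0, Y=0, U=0, W=2, Z=2) weight 1/49
  (X=0, Y=0, U=0, W=4, Z=0) weight 3/196
  (X=0, Y=0, U=0, W=4, Z=2) weight 1/49
  (X=0, Y=1, U=1, W=3, Z=1) weight 3/784
  (X=0, Y=1, U=1, W=3, Z=3) weight 1/196
  (X=1, Y=0, U=0, W=2, Z=0) weight 3/392
  (X=1, Y=0, U=0, W=2, Z=2) weight 1/98
  … 10 more
Group by Y:
  weight(Y=0) = 25/168
  weight(Y=1) = 17/1008
Total weight = 25/168 + 17/1008 = 167/1008
P(Y=0 | obs) = 25/168 / 167/1008 = 150/167
P(Y=1 | obs) = 17/1008 / 167/1008 = 17/167

P(Y = 1 | obs) = 17/167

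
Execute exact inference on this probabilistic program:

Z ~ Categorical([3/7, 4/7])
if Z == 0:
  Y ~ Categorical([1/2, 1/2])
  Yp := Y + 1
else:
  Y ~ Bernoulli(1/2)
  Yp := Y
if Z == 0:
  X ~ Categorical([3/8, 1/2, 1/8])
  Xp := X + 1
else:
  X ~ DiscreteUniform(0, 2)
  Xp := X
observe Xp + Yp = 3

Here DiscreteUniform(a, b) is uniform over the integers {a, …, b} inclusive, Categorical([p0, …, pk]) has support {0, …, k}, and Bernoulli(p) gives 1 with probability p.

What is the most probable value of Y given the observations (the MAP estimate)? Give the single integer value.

Enumerate traces; 3 have nonzero weight after conditioning:
  (Z=0, Y=0, X=1) weight 3/28
  (Z=0, Y=1, X=0) weight 9/112
  (Z=1, Y=1, X=2) weight 2/21
Group by Y:
  weight(Y=0) = 3/28
  weight(Y=1) = 59/336
Total weight = 3/28 + 59/336 = 95/336
P(Y=0 | obs) = 3/28 / 95/336 = 36/95
P(Y=1 | obs) = 59/336 / 95/336 = 59/95
argmax = 1

argmax_v P(Y = v | obs) = 1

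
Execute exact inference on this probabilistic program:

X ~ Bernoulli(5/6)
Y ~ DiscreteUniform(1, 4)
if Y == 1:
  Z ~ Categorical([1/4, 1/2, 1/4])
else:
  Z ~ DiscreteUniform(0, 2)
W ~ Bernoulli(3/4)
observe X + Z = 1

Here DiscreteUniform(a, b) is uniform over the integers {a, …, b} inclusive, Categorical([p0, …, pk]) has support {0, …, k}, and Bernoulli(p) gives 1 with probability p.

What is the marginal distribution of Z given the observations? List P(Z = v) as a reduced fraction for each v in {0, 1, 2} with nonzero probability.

P(Z=0) = 25/31, P(Z=1) = 6/31

Enumerate traces; 16 have nonzero weight after conditioning:
  (X=0, Y=1, Z=1, W=0) weight 1/192
  (X=0, Y=1, Z=1, W=1) weight 1/64
  (X=0, Y=2, Z=1, W=0) weight 1/288
  (X=0, Y=2, Z=1, W=1) weight 1/96
  (X=0, Y=3, Z=1, W=0) weight 1/288
  (X=0, Y=3, Z=1, W=1) weight 1/96
  (X=0, Y=4, Z=1, W=0) weight 1/288
  (X=0, Y=4, Z=1, W=1) weight 1/96
  (X=1, Y=1, Z=0, W=0) weight 5/384
  … 7 more
Group by Z:
  weight(Z=0) = 25/96
  weight(Z=1) = 1/16
Total weight = 25/96 + 1/16 = 31/96
P(Z=0 | obs) = 25/96 / 31/96 = 25/31
P(Z=1 | obs) = 1/16 / 31/96 = 6/31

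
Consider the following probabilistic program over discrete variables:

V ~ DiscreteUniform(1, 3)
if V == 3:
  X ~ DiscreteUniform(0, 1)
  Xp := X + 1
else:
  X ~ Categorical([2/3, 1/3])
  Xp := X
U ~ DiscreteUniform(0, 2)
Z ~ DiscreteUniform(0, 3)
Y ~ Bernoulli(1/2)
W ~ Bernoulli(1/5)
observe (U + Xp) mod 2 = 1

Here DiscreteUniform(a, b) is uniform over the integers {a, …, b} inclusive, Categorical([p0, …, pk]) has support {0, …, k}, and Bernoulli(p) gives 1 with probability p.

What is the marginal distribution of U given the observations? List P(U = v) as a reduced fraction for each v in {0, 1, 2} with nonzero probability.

P(U=0) = 7/25, P(U=1) = 11/25, P(U=2) = 7/25

Enumerate traces; 144 have nonzero weight after conditioning:
  (V=1, X=0, U=1, Z=0, Y=0, W=0) weight 1/135
  (V=1, X=0, U=1, Z=0, Y=0, W=1) weight 1/540
  (V=1, X=0, U=1, Z=0, Y=1, W=0) weight 1/135
  (V=1, X=0, U=1, Z=0, Y=1, W=1) weight 1/540
  (V=1, X=0, U=1, Z=1, Y=0, W=0) weight 1/135
  (V=1, X=0, U=1, Z=1, Y=0, W=1) weight 1/540
  (V=1, X=0, U=1, Z=1, Y=1, W=0) weight 1/135
  (V=1, X=0, U=1, Z=1, Y=1, W=1) weight 1/540
  (V=1, X=1, U=0, Z=0, Y=0, W=0) weight 1/270
  (V=1, X=1, U=2, Z=0, Y=0, W=0) weight 1/270
  … 134 more
Group by U:
  weight(U=0) = 7/54
  weight(U=1) = 11/54
  weight(U=2) = 7/54
Total weight = 7/54 + 11/54 + 7/54 = 25/54
P(U=0 | obs) = 7/54 / 25/54 = 7/25
P(U=1 | obs) = 11/54 / 25/54 = 11/25
P(U=2 | obs) = 7/54 / 25/54 = 7/25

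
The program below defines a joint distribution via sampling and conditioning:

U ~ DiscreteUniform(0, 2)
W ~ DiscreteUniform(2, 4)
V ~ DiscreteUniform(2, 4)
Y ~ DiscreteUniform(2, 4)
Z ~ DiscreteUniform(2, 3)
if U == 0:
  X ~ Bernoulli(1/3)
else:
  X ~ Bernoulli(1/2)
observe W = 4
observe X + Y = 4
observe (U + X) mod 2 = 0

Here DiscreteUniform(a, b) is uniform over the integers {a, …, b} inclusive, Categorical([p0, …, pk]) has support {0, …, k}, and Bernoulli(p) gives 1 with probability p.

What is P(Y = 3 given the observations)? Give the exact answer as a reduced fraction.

Enumerate traces; 18 have nonzero weight after conditioning:
  (U=0, W=4, V=2, Y=4, Z=2, X=0) weight 1/243
  (U=0, W=4, V=2, Y=4, Z=3, X=0) weight 1/243
  (U=0, W=4, V=3, Y=4, Z=2, X=0) weight 1/243
  (U=0, W=4, V=3, Y=4, Z=3, X=0) weight 1/243
  (U=0, W=4, V=4, Y=4, Z=2, X=0) weight 1/243
  (U=0, W=4, V=4, Y=4, Z=3, X=0) weight 1/243
  (U=1, W=4, V=2, Y=3, Z=2, X=1) weight 1/324
  (U=1, W=4, V=2, Y=3, Z=3, X=1) weight 1/324
  … 10 more
Group by Y:
  weight(Y=3) = 1/54
  weight(Y=4) = 7/162
Total weight = 1/54 + 7/162 = 5/81
P(Y=3 | obs) = 1/54 / 5/81 = 3/10
P(Y=4 | obs) = 7/162 / 5/81 = 7/10

P(Y = 3 | obs) = 3/10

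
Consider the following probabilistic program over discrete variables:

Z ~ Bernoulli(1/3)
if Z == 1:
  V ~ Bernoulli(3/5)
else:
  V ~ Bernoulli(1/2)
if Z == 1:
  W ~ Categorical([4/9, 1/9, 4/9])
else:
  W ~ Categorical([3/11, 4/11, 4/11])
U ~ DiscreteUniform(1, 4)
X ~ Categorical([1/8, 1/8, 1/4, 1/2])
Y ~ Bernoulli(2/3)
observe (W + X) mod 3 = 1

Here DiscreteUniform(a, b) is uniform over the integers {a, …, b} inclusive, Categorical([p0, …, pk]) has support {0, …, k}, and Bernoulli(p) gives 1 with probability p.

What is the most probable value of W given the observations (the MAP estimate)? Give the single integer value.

argmax_v P(W = v | obs) = 1

Enumerate traces; 128 have nonzero weight after conditioning:
  (Z=0, V=0, W=0, U=1, X=1, Y=0) weight 1/1056
  (Z=0, V=0, W=0, U=1, X=1, Y=1) weight 1/528
  (Z=0, V=0, W=0, U=2, X=1, Y=0) weight 1/1056
  (Z=0, V=0, W=0, U=2, X=1, Y=1) weight 1/528
  (Z=0, V=0, W=0, U=3, X=1, Y=0) weight 1/1056
  (Z=0, V=0, W=0, U=3, X=1, Y=1) weight 1/528
  (Z=0, V=0, W=0, U=4, X=1, Y=0) weight 1/1056
  (Z=0, V=0, W=0, U=4, X=1, Y=1) weight 1/528
  (Z=0, V=0, W=1, U=1, X=0, Y=0) weight 1/792
  (Z=0, V=0, W=2, U=1, X=2, Y=0) weight 1/396
  … 118 more
Group by W:
  weight(W=0) = 49/1188
  weight(W=1) = 415/2376
  weight(W=2) = 29/297
Total weight = 49/1188 + 415/2376 + 29/297 = 745/2376
P(W=0 | obs) = 49/1188 / 745/2376 = 98/745
P(W=1 | obs) = 415/2376 / 745/2376 = 83/149
P(W=2 | obs) = 29/297 / 745/2376 = 232/745
argmax = 1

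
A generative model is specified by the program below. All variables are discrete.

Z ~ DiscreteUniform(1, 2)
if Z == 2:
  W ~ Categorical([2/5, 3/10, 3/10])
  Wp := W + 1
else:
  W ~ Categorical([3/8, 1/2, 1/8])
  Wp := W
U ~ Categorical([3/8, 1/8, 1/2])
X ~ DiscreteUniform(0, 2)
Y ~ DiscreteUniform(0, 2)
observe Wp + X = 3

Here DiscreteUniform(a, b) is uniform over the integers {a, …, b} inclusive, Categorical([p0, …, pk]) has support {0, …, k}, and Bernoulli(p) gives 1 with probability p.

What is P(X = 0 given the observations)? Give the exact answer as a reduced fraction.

P(X = 0 | obs) = 12/65

Enumerate traces; 45 have nonzero weight after conditioning:
  (Z=1, W=1, U=0, X=2, Y=0) weight 1/96
  (Z=1, W=1, U=0, X=2, Y=1) weight 1/96
  (Z=1, W=1, U=0, X=2, Y=2) weight 1/96
  (Z=1, W=1, U=1, X=2, Y=0) weight 1/288
  (Z=1, W=1, U=1, X=2, Y=1) weight 1/288
  (Z=1, W=1, U=1, X=2, Y=2) weight 1/288
  (Z=1, W=1, U=2, X=2, Y=0) weight 1/72
  (Z=1, W=1, U=2, X=2, Y=1) weight 1/72
  (Z=1, W=2, U=0, X=1, Y=0) weight 1/384
  (Z=2, W=2, U=0, X=0, Y=0) weight 1/160
  … 35 more
Group by X:
  weight(X=0) = 1/20
  weight(X=1) = 17/240
  weight(X=2) = 3/20
Total weight = 1/20 + 17/240 + 3/20 = 13/48
P(X=0 | obs) = 1/20 / 13/48 = 12/65
P(X=1 | obs) = 17/240 / 13/48 = 17/65
P(X=2 | obs) = 3/20 / 13/48 = 36/65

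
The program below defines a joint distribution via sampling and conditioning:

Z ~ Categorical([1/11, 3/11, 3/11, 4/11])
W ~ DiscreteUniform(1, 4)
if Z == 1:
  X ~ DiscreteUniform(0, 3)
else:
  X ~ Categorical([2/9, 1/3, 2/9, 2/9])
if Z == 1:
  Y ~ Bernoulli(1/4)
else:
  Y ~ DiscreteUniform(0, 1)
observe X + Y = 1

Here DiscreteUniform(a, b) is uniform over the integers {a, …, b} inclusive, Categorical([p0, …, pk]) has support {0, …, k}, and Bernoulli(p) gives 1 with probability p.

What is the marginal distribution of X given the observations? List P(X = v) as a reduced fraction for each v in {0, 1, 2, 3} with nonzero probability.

Enumerate traces; 32 have nonzero weight after conditioning:
  (Z=0, W=1, X=0, Y=1) weight 1/396
  (Z=0, W=1, X=1, Y=0) weight 1/264
  (Z=0, W=2, X=0, Y=1) weight 1/396
  (Z=0, W=2, X=1, Y=0) weight 1/264
  (Z=0, W=3, X=0, Y=1) weight 1/396
  (Z=0, W=3, X=1, Y=0) weight 1/264
  (Z=0, W=4, X=0, Y=1) weight 1/396
  (Z=0, W=4, X=1, Y=0) weight 1/264
  … 24 more
Group by X:
  weight(X=0) = 155/1584
  weight(X=1) = 91/528
Total weight = 155/1584 + 91/528 = 107/396
P(X=0 | obs) = 155/1584 / 107/396 = 155/428
P(X=1 | obs) = 91/528 / 107/396 = 273/428

P(X=0) = 155/428, P(X=1) = 273/428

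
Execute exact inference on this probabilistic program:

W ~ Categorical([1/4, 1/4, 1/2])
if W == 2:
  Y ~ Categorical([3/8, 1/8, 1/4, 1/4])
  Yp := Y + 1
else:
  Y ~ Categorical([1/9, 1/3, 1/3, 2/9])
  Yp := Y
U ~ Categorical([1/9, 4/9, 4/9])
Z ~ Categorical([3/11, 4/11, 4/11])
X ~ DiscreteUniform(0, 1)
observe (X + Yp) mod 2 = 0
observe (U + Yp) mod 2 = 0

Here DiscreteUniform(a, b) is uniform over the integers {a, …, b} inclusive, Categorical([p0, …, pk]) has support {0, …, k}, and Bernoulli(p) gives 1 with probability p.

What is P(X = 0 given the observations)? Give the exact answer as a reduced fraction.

Enumerate traces; 54 have nonzero weight after conditioning:
  (W=0, Y=0, U=0, Z=0, X=0) weight 1/2376
  (W=0, Y=0, U=0, Z=1, X=0) weight 1/1782
  (W=0, Y=0, U=0, Z=2, X=0) weight 1/1782
  (W=0, Y=0, U=2, Z=0, X=0) weight 1/594
  (W=0, Y=0, U=2, Z=1, X=0) weight 2/891
  (W=0, Y=0, U=2, Z=2, X=0) weight 2/891
  (W=0, Y=1, U=1, Z=0, X=1) weight 1/198
  (W=0, Y=1, U=1, Z=1, X=1) weight 2/297
  … 46 more
Group by X:
  weight(X=0) = 295/2592
  weight(X=1) = 85/648
Total weight = 295/2592 + 85/648 = 635/2592
P(X=0 | obs) = 295/2592 / 635/2592 = 59/127
P(X=1 | obs) = 85/648 / 635/2592 = 68/127

P(X = 0 | obs) = 59/127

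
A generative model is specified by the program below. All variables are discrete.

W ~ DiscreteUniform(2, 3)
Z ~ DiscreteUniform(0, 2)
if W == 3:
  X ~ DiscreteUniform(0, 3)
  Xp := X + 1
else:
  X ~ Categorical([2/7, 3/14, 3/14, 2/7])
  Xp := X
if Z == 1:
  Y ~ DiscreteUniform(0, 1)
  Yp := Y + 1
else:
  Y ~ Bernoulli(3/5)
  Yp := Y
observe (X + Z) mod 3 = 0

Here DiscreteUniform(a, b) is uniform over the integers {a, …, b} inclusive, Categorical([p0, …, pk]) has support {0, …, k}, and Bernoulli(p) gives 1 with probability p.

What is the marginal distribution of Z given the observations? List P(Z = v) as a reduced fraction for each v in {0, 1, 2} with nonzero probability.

Enumerate traces; 16 have nonzero weight after conditioning:
  (W=2, Z=0, X=0, Y=0) weight 2/105
  (W=2, Z=0, X=0, Y=1) weight 1/35
  (W=2, Z=0, X=3, Y=0) weight 2/105
  (W=2, Z=0, X=3, Y=1) weight 1/35
  (W=2, Z=1, X=2, Y=0) weight 1/56
  (W=2, Z=1, X=2, Y=1) weight 1/56
  (W=2, Z=2, X=1, Y=0) weight 1/70
  (W=2, Z=2, X=1, Y=1) weight 3/140
  … 8 more
Group by Z:
  weight(Z=0) = 5/28
  weight(Z=1) = 13/168
  weight(Z=2) = 13/168
Total weight = 5/28 + 13/168 + 13/168 = 1/3
P(Z=0 | obs) = 5/28 / 1/3 = 15/28
P(Z=1 | obs) = 13/168 / 1/3 = 13/56
P(Z=2 | obs) = 13/168 / 1/3 = 13/56

P(Z=0) = 15/28, P(Z=1) = 13/56, P(Z=2) = 13/56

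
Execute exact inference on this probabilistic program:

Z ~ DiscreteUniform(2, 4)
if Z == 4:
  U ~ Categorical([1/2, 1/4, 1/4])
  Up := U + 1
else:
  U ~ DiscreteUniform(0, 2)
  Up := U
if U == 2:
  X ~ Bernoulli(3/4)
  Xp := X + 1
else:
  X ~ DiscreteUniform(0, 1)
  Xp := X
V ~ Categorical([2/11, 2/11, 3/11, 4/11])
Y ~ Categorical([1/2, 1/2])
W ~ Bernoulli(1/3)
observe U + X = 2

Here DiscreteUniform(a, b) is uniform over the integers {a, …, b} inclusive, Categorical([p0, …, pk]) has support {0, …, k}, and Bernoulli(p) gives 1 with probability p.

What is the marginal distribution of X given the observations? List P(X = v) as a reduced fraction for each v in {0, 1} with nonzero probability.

Enumerate traces; 96 have nonzero weight after conditioning:
  (Z=2, U=1, X=1, V=0, Y=0, W=0) weight 1/297
  (Z=2, U=1, X=1, V=0, Y=0, W=1) weight 1/594
  (Z=2, U=1, X=1, V=0, Y=1, W=0) weight 1/297
  (Z=2, U=1, X=1, V=0, Y=1, W=1) weight 1/594
  (Z=2, U=1, X=1, V=1, Y=0, W=0) weight 1/297
  (Z=2, U=1, X=1, V=1, Y=0, W=1) weight 1/594
  (Z=2, U=1, X=1, V=1, Y=1, W=0) weight 1/297
  (Z=2, U=1, X=1, V=1, Y=1, W=1) weight 1/594
  (Z=2, U=2, X=0, V=0, Y=0, W=0) weight 1/594
  … 87 more
Group by X:
  weight(X=0) = 11/144
  weight(X=1) = 11/72
Total weight = 11/144 + 11/72 = 11/48
P(X=0 | obs) = 11/144 / 11/48 = 1/3
P(X=1 | obs) = 11/72 / 11/48 = 2/3

P(X=0) = 1/3, P(X=1) = 2/3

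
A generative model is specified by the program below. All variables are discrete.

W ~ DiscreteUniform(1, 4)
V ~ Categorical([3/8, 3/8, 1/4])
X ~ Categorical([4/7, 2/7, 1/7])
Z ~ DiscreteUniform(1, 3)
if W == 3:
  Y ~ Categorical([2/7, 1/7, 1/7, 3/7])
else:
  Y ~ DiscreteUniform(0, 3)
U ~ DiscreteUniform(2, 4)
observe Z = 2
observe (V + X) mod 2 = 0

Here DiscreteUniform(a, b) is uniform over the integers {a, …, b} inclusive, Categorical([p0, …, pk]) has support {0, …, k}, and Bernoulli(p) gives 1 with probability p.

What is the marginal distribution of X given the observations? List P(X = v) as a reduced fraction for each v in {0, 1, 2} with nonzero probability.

P(X=0) = 20/31, P(X=1) = 6/31, P(X=2) = 5/31

Enumerate traces; 240 have nonzero weight after conditioning:
  (W=1, V=0, X=0, Z=2, Y=0, U=2) weight 1/672
  (W=1, V=0, X=0, Z=2, Y=0, U=3) weight 1/672
  (W=1, V=0, X=0, Z=2, Y=0, U=4) weight 1/672
  (W=1, V=0, X=0, Z=2, Y=1, U=2) weight 1/672
  (W=1, V=0, X=0, Z=2, Y=1, U=3) weight 1/672
  (W=1, V=0, X=0, Z=2, Y=1, U=4) weight 1/672
  (W=1, V=0, X=0, Z=2, Y=2, U=2) weight 1/672
  (W=1, V=0, X=0, Z=2, Y=2, U=3) weight 1/672
  (W=1, V=0, X=2, Z=2, Y=0, U=2) weight 1/2688
  (W=1, V=1, X=1, Z=2, Y=0, U=2) weight 1/1344
  … 230 more
Group by X:
  weight(X=0) = 5/42
  weight(X=1) = 1/28
  weight(X=2) = 5/168
Total weight = 5/42 + 1/28 + 5/168 = 31/168
P(X=0 | obs) = 5/42 / 31/168 = 20/31
P(X=1 | obs) = 1/28 / 31/168 = 6/31
P(X=2 | obs) = 5/168 / 31/168 = 5/31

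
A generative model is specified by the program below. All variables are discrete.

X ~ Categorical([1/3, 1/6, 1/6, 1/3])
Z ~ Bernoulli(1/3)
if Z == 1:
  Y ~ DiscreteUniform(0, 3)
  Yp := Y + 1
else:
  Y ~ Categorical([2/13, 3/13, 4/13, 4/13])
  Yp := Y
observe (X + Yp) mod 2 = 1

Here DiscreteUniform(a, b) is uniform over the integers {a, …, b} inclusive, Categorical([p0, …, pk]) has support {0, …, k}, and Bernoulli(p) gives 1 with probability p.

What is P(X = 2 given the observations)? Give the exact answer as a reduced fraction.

Enumerate traces; 16 have nonzero weight after conditioning:
  (X=0, Z=0, Y=1) weight 2/39
  (X=0, Z=0, Y=3) weight 8/117
  (X=0, Z=1, Y=0) weight 1/36
  (X=0, Z=1, Y=2) weight 1/36
  (X=1, Z=0, Y=0) weight 2/117
  (X=1, Z=0, Y=2) weight 4/117
  (X=1, Z=1, Y=1) weight 1/72
  (X=1, Z=1, Y=3) weight 1/72
  (X=2, Z=0, Y=1) weight 1/39
  (X=3, Z=0, Y=0) weight 4/117
  … 6 more
Group by X:
  weight(X=0) = 41/234
  weight(X=1) = 37/468
  weight(X=2) = 41/468
  weight(X=3) = 37/234
Total weight = 41/234 + 37/468 + 41/468 + 37/234 = 1/2
P(X=0 | obs) = 41/234 / 1/2 = 41/117
P(X=1 | obs) = 37/468 / 1/2 = 37/234
P(X=2 | obs) = 41/468 / 1/2 = 41/234
P(X=3 | obs) = 37/234 / 1/2 = 37/117

P(X = 2 | obs) = 41/234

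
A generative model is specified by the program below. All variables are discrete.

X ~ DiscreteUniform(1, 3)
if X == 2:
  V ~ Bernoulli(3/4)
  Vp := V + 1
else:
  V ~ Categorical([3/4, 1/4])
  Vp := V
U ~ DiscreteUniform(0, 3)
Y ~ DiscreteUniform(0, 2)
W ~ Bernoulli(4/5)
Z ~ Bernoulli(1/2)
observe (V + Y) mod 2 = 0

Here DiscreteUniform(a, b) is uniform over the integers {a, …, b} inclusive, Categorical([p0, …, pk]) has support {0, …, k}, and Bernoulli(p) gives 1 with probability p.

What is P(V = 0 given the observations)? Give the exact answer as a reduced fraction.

Enumerate traces; 144 have nonzero weight after conditioning:
  (X=1, V=0, U=0, Y=0, W=0, Z=0) weight 1/480
  (X=1, V=0, U=0, Y=0, W=0, Z=1) weight 1/480
  (X=1, V=0, U=0, Y=0, W=1, Z=0) weight 1/120
  (X=1, V=0, U=0, Y=0, W=1, Z=1) weight 1/120
  (X=1, V=0, U=0, Y=2, W=0, Z=0) weight 1/480
  (X=1, V=0, U=0, Y=2, W=0, Z=1) weight 1/480
  (X=1, V=0, U=0, Y=2, W=1, Z=0) weight 1/120
  (X=1, V=0, U=0, Y=2, W=1, Z=1) weight 1/120
  (X=1, V=1, U=0, Y=1, W=0, Z=0) weight 1/1440
  … 135 more
Group by V:
  weight(V=0) = 7/18
  weight(V=1) = 5/36
Total weight = 7/18 + 5/36 = 19/36
P(V=0 | obs) = 7/18 / 19/36 = 14/19
P(V=1 | obs) = 5/36 / 19/36 = 5/19

P(V = 0 | obs) = 14/19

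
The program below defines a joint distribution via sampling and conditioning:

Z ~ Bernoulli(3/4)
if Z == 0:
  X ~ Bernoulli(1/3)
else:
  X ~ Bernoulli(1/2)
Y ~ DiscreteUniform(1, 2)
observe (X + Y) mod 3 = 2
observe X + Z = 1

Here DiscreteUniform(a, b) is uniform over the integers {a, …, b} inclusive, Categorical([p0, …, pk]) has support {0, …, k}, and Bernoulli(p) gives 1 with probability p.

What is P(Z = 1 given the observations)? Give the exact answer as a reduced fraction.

P(Z = 1 | obs) = 9/11

Enumerate traces; 2 have nonzero weight after conditioning:
  (Z=0, X=1, Y=1) weight 1/24
  (Z=1, X=0, Y=2) weight 3/16
Group by Z:
  weight(Z=0) = 1/24
  weight(Z=1) = 3/16
Total weight = 1/24 + 3/16 = 11/48
P(Z=0 | obs) = 1/24 / 11/48 = 2/11
P(Z=1 | obs) = 3/16 / 11/48 = 9/11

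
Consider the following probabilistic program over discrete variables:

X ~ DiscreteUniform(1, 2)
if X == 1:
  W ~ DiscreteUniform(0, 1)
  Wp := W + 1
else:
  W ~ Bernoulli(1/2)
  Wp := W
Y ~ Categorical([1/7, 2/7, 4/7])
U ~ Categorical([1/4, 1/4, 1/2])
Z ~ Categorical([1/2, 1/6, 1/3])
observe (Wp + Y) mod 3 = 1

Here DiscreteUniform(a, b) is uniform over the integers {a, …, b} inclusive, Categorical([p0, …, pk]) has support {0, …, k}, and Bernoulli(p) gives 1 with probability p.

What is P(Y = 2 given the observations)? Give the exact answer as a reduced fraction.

P(Y = 2 | obs) = 1/2

Enumerate traces; 36 have nonzero weight after conditioning:
  (X=1, W=0, Y=0, U=0, Z=0) weight 1/224
  (X=1, W=0, Y=0, U=0, Z=1) weight 1/672
  (X=1, W=0, Y=0, U=0, Z=2) weight 1/336
  (X=1, W=0, Y=0, U=1, Z=0) weight 1/224
  (X=1, W=0, Y=0, U=1, Z=1) weight 1/672
  (X=1, W=0, Y=0, U=1, Z=2) weight 1/336
  (X=1, W=0, Y=0, U=2, Z=0) weight 1/112
  (X=1, W=0, Y=0, U=2, Z=1) weight 1/336
  (X=1, W=1, Y=2, U=0, Z=0) weight 1/56
  (X=2, W=0, Y=1, U=0, Z=0) weight 1/112
  … 26 more
Group by Y:
  weight(Y=0) = 1/14
  weight(Y=1) = 1/14
  weight(Y=2) = 1/7
Total weight = 1/14 + 1/14 + 1/7 = 2/7
P(Y=0 | obs) = 1/14 / 2/7 = 1/4
P(Y=1 | obs) = 1/14 / 2/7 = 1/4
P(Y=2 | obs) = 1/7 / 2/7 = 1/2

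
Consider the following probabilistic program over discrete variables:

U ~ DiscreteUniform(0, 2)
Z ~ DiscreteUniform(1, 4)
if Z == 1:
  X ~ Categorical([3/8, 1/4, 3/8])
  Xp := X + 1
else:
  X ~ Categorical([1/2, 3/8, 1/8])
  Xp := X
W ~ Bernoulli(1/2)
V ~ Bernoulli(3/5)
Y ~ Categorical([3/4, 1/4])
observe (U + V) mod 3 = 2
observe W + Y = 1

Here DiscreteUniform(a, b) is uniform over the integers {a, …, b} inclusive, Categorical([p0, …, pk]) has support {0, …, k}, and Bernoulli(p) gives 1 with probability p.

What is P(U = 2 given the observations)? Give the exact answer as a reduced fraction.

P(U = 2 | obs) = 2/5

Enumerate traces; 48 have nonzero weight after conditioning:
  (U=1, Z=1, X=0, W=0, V=1, Y=1) weight 3/1280
  (U=1, Z=1, X=0, W=1, V=1, Y=0) weight 9/1280
  (U=1, Z=1, X=1, W=0, V=1, Y=1) weight 1/640
  (U=1, Z=1, X=1, W=1, V=1, Y=0) weight 3/640
  (U=1, Z=1, X=2, W=0, V=1, Y=1) weight 3/1280
  (U=1, Z=1, X=2, W=1, V=1, Y=0) weight 9/1280
  (U=1, Z=2, X=0, W=0, V=1, Y=1) weight 1/320
  (U=1, Z=2, X=0, W=1, V=1, Y=0) weight 3/320
  (U=2, Z=1, X=0, W=0, V=0, Y=1) weight 1/640
  … 39 more
Group by U:
  weight(U=1) = 1/10
  weight(U=2) = 1/15
Total weight = 1/10 + 1/15 = 1/6
P(U=1 | obs) = 1/10 / 1/6 = 3/5
P(U=2 | obs) = 1/15 / 1/6 = 2/5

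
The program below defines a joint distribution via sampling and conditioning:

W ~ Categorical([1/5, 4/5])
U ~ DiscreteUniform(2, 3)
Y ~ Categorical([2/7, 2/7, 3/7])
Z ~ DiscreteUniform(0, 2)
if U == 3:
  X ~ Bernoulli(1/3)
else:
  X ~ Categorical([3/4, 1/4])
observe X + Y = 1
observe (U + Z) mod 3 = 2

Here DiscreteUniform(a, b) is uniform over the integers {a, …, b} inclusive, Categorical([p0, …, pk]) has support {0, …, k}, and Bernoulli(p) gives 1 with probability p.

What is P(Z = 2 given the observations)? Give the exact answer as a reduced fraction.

Enumerate traces; 8 have nonzero weight after conditioning:
  (W=0, U=2, Y=0, Z=0, X=1) weight 1/420
  (W=0, U=2, Y=1, Z=0, X=0) weight 1/140
  (W=0, U=3, Y=0, Z=2, X=1) weight 1/315
  (W=0, U=3, Y=1, Z=2, X=0) weight 2/315
  (W=1, U=2, Y=0, Z=0, X=1) weight 1/105
  (W=1, U=2, Y=1, Z=0, X=0) weight 1/35
  (W=1, U=3, Y=0, Z=2, X=1) weight 4/315
  (W=1, U=3, Y=1, Z=2, X=0) weight 8/315
Group by Z:
  weight(Z=0) = 1/21
  weight(Z=2) = 1/21
Total weight = 1/21 + 1/21 = 2/21
P(Z=0 | obs) = 1/21 / 2/21 = 1/2
P(Z=2 | obs) = 1/21 / 2/21 = 1/2

P(Z = 2 | obs) = 1/2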